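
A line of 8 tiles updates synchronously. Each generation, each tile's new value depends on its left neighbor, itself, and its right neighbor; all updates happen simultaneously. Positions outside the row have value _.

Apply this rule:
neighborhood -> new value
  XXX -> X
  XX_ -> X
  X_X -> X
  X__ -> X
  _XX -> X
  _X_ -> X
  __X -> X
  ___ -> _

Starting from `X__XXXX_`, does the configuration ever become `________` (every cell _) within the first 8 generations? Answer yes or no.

XXXXXXXX
XXXXXXXX  (fixed point — unchanged through generation 8)
generation 8 is XXXXXXXX, still not uniform _

no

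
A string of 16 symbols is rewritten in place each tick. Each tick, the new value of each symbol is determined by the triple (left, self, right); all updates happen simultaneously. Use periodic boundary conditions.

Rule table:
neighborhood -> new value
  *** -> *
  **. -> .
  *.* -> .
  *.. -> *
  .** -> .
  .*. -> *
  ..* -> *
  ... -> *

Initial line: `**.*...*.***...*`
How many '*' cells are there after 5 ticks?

12

tick 1: *..*****..*.***.
tick 2: ***.***.***..*..
tick 3: .*...*...*.*****
tick 4: .*********..***.
tick 5: *.*******.**.*.*
count of *: 12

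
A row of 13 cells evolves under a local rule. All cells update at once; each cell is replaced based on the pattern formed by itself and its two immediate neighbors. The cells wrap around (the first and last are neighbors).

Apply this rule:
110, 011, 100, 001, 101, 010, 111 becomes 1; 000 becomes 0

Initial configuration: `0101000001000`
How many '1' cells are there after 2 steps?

12

1111100011100
1111110111111
count of 1: 12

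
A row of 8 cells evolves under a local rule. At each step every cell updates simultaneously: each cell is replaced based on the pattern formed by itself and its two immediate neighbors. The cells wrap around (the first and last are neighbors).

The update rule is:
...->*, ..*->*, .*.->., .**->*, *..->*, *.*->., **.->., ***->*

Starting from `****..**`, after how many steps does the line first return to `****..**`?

8

***.****
**..****
*.******
..******
*******.
******..
*****.**
****..**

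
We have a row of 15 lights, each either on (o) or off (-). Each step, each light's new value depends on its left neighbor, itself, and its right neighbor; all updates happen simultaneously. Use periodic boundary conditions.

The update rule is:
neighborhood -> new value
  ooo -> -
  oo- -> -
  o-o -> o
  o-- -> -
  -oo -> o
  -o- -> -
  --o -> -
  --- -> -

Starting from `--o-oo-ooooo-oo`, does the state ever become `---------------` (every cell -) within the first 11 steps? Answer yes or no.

---oo-oo----oo-
---o-oo-----o--
----oo---------
----o----------
---------------
all cells are - at step 5

yes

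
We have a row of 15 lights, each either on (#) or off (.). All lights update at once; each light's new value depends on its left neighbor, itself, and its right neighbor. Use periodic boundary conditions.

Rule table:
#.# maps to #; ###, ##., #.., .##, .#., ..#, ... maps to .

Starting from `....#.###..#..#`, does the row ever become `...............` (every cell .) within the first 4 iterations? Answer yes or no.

yes

.....#.........
...............
all cells are . at iteration 2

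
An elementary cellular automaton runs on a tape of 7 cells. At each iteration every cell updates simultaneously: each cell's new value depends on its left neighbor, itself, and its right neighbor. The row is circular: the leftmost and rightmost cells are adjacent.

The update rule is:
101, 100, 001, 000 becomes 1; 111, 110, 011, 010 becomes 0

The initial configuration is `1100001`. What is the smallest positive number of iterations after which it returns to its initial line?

0011110
1100001

2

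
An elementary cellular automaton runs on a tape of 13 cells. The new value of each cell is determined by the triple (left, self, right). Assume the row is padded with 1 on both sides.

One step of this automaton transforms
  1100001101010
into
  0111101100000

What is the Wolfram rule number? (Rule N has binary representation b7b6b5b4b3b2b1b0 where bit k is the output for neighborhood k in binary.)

89

position 0: 111 → 0  (bit 7 = 0)
position 1: 110 → 1  (bit 6 = 1)
position 8: 101 → 0  (bit 5 = 0)
position 2: 100 → 1  (bit 4 = 1)
position 6: 011 → 1  (bit 3 = 1)
position 9: 010 → 0  (bit 2 = 0)
position 5: 001 → 0  (bit 1 = 0)
position 3: 000 → 1  (bit 0 = 1)
bits b7..b0 = 01011001 = 89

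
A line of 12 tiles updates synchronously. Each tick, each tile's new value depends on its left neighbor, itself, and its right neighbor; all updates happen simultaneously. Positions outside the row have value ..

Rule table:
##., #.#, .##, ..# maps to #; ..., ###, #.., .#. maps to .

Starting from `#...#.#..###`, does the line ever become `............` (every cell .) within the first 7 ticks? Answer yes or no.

...#.#..##.#
..#.#..####.
.#.#..##..#.
#.#..###.#..
.#..##.##...
#..######...
..##....#...
tick 7 is ..##....#..., still not uniform .

no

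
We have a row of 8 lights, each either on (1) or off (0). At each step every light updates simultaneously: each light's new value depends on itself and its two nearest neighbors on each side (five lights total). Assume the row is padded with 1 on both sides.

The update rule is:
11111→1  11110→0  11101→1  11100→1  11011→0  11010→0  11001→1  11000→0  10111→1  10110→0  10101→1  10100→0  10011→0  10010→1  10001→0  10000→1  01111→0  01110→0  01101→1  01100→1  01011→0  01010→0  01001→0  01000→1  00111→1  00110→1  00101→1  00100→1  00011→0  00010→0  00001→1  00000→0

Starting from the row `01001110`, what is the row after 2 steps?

01101010

00001010
01101010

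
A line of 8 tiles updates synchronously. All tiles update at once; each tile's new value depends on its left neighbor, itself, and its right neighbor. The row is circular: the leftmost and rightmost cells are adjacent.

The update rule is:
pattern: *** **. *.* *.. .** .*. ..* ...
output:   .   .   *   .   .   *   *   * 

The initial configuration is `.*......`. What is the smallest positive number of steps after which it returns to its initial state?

16

**.*****
..*.....
***.****
...*....
****.***
....*...
*****.**
.....*..
******.*
......*.
*******.
.......*
.*******
*.......
*.******
.*......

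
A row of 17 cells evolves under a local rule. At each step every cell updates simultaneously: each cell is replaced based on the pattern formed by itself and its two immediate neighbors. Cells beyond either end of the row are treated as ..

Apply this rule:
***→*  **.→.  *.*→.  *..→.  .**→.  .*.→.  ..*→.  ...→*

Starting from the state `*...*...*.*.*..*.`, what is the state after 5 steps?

..*...***..***..*

..*...*..........
*...*...*********
..*...*..*******.
*...*.....*****..
..*...***..***..*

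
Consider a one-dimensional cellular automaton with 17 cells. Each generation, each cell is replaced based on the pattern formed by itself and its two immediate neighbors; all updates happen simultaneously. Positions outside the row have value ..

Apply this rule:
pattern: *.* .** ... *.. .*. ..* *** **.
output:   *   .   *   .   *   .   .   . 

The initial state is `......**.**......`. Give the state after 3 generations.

*****.*****.*****

*****...*...*****
......*.*.*......
*****.*****.*****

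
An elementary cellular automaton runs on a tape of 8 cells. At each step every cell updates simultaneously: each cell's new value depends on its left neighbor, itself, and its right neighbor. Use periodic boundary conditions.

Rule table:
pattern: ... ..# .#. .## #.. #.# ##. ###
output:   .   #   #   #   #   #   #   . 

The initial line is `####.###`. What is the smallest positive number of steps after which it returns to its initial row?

...###..
..##.##.
.#######
##.....#
.##...##
####.###

6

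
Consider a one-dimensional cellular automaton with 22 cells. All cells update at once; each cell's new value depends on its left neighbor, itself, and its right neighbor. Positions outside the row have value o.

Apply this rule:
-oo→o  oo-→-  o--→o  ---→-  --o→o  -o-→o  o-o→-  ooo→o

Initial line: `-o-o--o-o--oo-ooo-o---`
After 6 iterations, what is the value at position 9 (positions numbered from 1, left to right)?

-o-oooo-oooo--oo--oo-o
-o-ooo--ooo-ooo-ooo--o
-o-oo-oooo--oo--oo-ooo
-o-o--ooo-ooo-ooo--ooo
-o-ooooo--oo--oo-ooooo
-o-oooo-ooo-ooo--ooooo
position 9 holds o

o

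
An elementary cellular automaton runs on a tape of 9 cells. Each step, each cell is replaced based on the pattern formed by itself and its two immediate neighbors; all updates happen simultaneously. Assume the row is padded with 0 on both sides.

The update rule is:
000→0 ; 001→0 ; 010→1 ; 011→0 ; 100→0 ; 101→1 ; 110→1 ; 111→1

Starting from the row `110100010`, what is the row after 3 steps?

000100010

011100010
001100010
000100010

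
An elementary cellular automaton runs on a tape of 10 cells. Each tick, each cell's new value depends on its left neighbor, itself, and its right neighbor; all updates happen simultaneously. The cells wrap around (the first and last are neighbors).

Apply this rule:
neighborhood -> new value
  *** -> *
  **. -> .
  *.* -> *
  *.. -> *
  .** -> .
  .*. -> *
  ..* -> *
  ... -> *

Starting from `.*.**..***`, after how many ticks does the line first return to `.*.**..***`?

***..**.*.
.*.**..***

2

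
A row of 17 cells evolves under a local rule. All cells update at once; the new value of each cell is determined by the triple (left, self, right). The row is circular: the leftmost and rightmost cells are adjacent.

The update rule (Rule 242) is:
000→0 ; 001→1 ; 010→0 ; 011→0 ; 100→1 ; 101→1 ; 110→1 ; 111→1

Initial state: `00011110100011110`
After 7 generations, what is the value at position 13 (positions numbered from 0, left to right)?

00101111010101111
11010111101010111
11101011110101011
11110101111010101
11111010111101010
01111101011110101
10111110101111010
position 13 holds 1

1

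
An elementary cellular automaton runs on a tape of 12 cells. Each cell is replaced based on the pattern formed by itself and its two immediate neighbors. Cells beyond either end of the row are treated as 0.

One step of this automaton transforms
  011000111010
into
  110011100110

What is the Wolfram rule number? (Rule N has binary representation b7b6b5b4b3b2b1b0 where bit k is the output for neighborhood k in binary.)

position 7: 111 → 0  (bit 7 = 0)
position 2: 110 → 0  (bit 6 = 0)
position 9: 101 → 1  (bit 5 = 1)
position 3: 100 → 0  (bit 4 = 0)
position 1: 011 → 1  (bit 3 = 1)
position 10: 010 → 1  (bit 2 = 1)
position 0: 001 → 1  (bit 1 = 1)
position 4: 000 → 1  (bit 0 = 1)
bits b7..b0 = 00101111 = 47

47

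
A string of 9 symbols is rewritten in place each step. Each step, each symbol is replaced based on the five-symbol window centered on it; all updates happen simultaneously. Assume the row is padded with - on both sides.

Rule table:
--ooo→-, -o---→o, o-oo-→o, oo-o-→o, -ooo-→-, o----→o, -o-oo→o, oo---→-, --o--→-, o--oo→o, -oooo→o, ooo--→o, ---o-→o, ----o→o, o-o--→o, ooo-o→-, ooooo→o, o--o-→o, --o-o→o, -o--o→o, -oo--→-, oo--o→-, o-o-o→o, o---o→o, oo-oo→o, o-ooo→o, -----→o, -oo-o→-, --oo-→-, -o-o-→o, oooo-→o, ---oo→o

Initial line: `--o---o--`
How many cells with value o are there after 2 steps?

step 1: oo-ooo-oo
step 2: --oo--oo-
count of o: 4

4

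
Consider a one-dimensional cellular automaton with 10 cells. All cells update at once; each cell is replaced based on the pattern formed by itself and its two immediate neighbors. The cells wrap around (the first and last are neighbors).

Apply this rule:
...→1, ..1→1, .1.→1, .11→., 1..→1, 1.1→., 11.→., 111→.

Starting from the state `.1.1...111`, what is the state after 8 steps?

.1.1111...
11.....111
..11111...
11.....111  (repeats step 2; period 2)
step 8: 11.....111

11.....111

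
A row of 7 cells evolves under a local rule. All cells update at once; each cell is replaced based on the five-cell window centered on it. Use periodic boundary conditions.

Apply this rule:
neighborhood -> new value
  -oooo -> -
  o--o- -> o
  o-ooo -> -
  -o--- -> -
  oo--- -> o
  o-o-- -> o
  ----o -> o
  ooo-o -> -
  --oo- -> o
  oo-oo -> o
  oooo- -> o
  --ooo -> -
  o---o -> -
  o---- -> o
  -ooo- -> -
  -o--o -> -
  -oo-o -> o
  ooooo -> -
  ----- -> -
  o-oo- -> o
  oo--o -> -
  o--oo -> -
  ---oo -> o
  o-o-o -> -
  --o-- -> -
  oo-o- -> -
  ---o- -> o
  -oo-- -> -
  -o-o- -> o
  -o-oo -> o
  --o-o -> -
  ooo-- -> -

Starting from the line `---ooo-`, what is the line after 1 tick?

ooo---o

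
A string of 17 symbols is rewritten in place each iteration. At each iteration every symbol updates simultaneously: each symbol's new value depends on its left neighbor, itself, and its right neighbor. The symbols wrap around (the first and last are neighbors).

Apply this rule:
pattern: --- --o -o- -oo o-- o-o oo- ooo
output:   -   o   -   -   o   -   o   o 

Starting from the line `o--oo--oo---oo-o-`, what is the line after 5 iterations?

o----oo-ooo-oo-o-

-oo-ooo-oo-o-o---
o-o--oo--o----o--
---oo-ooo-o--o-oo
o-o-o--oo--oo---o
o----oo-ooo-oo-o-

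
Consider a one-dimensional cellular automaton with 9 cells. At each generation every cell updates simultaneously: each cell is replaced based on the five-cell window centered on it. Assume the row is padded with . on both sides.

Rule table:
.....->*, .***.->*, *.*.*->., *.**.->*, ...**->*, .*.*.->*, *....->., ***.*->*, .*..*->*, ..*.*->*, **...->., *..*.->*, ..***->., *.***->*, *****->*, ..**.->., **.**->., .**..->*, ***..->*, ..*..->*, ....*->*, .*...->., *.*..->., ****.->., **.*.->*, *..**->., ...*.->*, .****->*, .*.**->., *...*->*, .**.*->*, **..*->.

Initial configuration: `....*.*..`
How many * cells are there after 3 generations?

generation 1: ******...
generation 2: .***.*..*
generation 3: *.***.***
count of *: 7

7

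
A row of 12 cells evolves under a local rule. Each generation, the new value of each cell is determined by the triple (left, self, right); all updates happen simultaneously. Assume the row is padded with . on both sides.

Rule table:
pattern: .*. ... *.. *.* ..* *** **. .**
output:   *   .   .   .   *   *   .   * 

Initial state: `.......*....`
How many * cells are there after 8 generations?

......**....
.....**.....
....**......
...**.......
..**........
.**.........
**..........
*...........
count of *: 1

1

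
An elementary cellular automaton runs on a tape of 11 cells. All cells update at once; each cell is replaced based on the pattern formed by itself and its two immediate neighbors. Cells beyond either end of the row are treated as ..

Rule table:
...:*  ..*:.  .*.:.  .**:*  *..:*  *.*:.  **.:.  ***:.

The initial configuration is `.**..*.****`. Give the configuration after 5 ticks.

.*******.*.

tick 1: .*.*...*...
tick 2: ....**..***
tick 3: ***.*.*.*..
tick 4: *........**
tick 5: .*******.*.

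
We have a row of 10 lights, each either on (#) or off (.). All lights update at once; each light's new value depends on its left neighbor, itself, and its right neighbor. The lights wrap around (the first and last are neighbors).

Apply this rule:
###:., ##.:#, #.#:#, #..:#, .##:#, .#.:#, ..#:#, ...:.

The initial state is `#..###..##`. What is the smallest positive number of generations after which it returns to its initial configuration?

####.####.
#..###..##

2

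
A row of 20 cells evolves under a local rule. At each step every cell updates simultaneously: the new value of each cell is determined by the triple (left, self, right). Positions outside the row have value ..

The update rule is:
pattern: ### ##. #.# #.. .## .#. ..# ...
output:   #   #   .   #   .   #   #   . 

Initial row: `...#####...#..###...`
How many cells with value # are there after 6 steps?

12

..#.#####.####.###..
.##..####..###..###.
#.###.#####.####.###
#..##..####..###..##
###.###.#####.####.#
.##..##..####..###.#
count of #: 12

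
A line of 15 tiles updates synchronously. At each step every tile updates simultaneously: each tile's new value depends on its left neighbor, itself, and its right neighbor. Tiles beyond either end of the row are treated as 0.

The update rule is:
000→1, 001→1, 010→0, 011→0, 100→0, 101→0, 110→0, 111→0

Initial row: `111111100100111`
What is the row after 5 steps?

000000000010010

000000001001000
111111110010011
000000000100100
111111111001001
000000000010010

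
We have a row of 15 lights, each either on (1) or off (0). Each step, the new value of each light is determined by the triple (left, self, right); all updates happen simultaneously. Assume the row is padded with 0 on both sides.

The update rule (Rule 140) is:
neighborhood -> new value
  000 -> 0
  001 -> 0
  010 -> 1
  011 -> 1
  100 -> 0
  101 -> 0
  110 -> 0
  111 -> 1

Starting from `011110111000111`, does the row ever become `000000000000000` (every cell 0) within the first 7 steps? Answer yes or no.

no

011100110000110
011000100000100
010000100000100
010000100000100  (fixed point — unchanged through step 7)
step 7 is 010000100000100, still not uniform 0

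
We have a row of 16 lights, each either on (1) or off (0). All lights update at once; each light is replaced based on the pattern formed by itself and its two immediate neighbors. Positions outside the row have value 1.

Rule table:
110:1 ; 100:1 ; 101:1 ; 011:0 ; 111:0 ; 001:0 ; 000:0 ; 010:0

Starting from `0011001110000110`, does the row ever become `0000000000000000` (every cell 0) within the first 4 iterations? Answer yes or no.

1001100011000011
1100110001100000
0110011000110000
1011001100011000
iteration 4 is 1011001100011000, still not uniform 0

no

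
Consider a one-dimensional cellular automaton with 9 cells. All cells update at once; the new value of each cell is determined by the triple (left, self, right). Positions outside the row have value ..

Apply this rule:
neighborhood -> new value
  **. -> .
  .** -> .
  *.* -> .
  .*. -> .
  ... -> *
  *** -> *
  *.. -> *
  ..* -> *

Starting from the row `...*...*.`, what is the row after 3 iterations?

iteration 1: ***.***.*
iteration 2: .*...*...
iteration 3: *.***.***

*.***.***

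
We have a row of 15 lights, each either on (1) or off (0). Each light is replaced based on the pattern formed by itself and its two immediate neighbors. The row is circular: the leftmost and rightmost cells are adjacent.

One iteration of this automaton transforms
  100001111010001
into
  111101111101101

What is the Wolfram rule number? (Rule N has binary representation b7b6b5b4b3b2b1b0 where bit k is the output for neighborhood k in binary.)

position 6: 111 → 1  (bit 7 = 1)
position 0: 110 → 1  (bit 6 = 1)
position 9: 101 → 1  (bit 5 = 1)
position 1: 100 → 1  (bit 4 = 1)
position 5: 011 → 1  (bit 3 = 1)
position 10: 010 → 0  (bit 2 = 0)
position 4: 001 → 0  (bit 1 = 0)
position 2: 000 → 1  (bit 0 = 1)
bits b7..b0 = 11111001 = 249

249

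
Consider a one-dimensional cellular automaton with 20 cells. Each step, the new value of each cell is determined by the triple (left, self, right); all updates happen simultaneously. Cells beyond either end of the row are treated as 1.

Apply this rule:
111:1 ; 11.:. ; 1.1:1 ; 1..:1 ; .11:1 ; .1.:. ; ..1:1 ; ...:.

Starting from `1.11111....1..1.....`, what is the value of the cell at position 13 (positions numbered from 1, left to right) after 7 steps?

.

.11111.1..1.11.1...1
11111.1.11.11.1.1.11
1111.1.11.11.1.1.111
111.1.11.11.1.1.1111
11.1.11.11.1.1.11111
1.1.11.11.1.1.111111
.1.11.11.1.1.1111111
position 13 holds .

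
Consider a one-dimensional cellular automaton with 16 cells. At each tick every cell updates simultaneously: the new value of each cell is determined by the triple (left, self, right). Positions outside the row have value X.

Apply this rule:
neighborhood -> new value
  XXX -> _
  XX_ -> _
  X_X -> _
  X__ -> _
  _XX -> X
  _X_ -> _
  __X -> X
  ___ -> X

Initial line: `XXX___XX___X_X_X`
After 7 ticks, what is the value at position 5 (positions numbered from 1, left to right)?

X

tick 1: ____XXX__XX____X
tick 2: _XXXX___XX__XXXX
tick 3: _X____XXX__XX___
tick 4: ___XXXX___XX__XX
tick 5: _XXX____XXX__XX_
tick 6: _X___XXXX___XX__
tick 7: ___XXX____XXX__X
position 5 holds X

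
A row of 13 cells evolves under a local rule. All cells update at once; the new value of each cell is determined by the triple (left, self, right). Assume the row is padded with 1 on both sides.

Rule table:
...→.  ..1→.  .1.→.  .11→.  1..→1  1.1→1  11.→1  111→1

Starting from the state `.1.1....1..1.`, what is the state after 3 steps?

step 1: 1.1.1....1..1
step 2: 11.1.1....1..
step 3: 111.1.1....1.

111.1.1....1.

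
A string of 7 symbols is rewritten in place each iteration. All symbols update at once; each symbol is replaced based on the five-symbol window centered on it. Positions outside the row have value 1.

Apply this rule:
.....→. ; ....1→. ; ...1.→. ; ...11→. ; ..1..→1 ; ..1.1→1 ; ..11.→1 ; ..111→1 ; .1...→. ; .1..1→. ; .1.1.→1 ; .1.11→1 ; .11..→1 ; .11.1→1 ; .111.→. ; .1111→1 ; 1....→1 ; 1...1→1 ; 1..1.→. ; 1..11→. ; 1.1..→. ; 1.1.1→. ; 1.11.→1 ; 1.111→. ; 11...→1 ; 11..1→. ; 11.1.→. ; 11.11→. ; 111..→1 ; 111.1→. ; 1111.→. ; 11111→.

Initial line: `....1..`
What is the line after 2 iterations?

11..1..
.1..1..

.1..1..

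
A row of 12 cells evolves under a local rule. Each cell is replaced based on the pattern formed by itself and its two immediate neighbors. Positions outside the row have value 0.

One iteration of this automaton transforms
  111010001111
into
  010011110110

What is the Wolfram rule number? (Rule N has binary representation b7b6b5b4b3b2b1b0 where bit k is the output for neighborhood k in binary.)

position 1: 111 → 1  (bit 7 = 1)
position 2: 110 → 0  (bit 6 = 0)
position 3: 101 → 0  (bit 5 = 0)
position 5: 100 → 1  (bit 4 = 1)
position 0: 011 → 0  (bit 3 = 0)
position 4: 010 → 1  (bit 2 = 1)
position 7: 001 → 1  (bit 1 = 1)
position 6: 000 → 1  (bit 0 = 1)
bits b7..b0 = 10010111 = 151

151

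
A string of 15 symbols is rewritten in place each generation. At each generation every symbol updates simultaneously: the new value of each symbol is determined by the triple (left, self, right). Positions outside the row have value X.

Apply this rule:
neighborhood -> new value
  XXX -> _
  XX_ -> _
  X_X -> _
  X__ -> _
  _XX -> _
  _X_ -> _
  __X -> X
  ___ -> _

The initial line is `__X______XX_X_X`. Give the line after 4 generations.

_X______X______
_______X______X
______X______X_
_____X______X__

_____X______X__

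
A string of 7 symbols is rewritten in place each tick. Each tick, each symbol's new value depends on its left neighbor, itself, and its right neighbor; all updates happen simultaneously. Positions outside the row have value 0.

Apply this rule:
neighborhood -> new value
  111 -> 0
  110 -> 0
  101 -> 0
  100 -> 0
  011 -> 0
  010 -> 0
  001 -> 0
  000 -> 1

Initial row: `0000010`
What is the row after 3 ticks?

1111000
0000011
1111000

1111000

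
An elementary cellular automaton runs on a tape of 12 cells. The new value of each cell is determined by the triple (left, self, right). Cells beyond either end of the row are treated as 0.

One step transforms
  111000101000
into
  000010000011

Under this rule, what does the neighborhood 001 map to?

0

At position 5 the neighborhood is 001; the next row has 0 there.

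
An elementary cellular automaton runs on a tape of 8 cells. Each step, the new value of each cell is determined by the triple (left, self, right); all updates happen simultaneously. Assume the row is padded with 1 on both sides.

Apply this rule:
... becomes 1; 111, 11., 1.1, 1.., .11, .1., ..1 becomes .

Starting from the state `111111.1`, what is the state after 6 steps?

........
.111111.
........  (repeats step 1; period 2)
step 6: .111111.

.111111.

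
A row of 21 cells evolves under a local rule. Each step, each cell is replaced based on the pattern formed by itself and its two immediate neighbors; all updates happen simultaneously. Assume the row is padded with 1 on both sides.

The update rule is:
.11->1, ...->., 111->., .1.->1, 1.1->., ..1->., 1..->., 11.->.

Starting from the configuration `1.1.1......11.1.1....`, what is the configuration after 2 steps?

..1.1......1..1.1....
..1.1......1..1.1....

..1.1......1..1.1....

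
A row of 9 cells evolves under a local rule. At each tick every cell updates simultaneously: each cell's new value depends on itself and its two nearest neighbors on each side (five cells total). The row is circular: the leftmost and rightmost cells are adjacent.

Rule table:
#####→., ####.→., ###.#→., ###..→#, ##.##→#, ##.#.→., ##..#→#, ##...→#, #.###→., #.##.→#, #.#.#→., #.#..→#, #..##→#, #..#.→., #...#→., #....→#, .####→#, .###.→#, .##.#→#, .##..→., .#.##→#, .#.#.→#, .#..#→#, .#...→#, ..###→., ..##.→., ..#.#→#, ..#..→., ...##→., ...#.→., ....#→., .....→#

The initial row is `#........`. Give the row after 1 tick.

.######..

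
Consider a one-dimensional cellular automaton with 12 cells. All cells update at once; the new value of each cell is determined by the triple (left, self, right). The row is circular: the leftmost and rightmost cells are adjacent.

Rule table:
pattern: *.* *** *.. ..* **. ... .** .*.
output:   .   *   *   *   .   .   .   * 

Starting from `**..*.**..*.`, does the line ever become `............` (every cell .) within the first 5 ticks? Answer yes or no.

..***...***.
.*.*.*.*.*.*
.*.*.*.*.*.*  (fixed point — unchanged through tick 5)
tick 5 is .*.*.*.*.*.*, still not uniform .

no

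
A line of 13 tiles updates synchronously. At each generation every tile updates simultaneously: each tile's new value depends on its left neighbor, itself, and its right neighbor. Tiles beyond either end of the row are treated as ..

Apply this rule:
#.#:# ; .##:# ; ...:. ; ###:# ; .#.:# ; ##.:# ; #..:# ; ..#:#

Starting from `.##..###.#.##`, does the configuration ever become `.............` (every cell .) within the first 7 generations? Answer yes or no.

generation 1: #############
generation 2: #############  (fixed point — unchanged through generation 7)
generation 7 is #############, still not uniform .

no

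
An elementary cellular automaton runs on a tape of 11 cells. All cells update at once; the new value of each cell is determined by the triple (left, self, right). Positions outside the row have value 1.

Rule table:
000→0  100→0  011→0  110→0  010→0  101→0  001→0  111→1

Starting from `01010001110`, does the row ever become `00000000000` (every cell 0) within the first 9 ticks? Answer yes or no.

yes

00000000100
00000000000
all cells are 0 at tick 2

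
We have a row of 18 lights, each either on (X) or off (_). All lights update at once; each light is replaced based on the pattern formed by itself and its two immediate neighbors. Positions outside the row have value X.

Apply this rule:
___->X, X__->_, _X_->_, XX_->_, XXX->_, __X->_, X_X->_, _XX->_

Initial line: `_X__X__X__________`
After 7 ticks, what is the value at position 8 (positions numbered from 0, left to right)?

_

tick 1: _________XXXXXXXX_
tick 2: _XXXXXXX__________
tick 3: _________XXXXXXXX_  (repeats tick 1; period 2)
tick 7: _________XXXXXXXX_
position 8 holds _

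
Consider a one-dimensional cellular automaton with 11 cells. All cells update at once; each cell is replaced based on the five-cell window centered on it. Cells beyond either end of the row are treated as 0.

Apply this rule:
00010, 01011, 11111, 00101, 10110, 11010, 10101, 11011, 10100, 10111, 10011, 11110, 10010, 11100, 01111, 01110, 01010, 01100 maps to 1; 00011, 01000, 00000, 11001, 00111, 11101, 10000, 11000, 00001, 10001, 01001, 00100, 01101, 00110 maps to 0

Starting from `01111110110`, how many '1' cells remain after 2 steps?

step 1: 00111101110
step 2: 00011011110
count of 1: 6

6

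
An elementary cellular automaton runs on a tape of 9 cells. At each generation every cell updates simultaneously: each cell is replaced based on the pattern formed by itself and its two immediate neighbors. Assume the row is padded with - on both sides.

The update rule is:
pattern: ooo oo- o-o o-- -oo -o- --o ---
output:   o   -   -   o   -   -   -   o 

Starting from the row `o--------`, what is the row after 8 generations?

--oo--o--

-oooooooo
--oooooo-
o--oooo-o
-o--oo---
--o---ooo
o--oo--o-
-o---o--o
--oo--o--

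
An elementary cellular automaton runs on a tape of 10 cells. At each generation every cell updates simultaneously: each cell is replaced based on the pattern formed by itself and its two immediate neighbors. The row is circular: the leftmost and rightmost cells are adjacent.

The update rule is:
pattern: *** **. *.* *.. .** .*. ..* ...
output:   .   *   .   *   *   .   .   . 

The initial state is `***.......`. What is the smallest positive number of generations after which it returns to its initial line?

generation 1: *.**......
generation 2: ..***.....
generation 3: ..*.**....
generation 4: ....***...
generation 5: ....*.**..
generation 6: ......***.
generation 7: ......*.**
generation 8: *.......**
generation 9: **......*.
generation 10: ***.......

10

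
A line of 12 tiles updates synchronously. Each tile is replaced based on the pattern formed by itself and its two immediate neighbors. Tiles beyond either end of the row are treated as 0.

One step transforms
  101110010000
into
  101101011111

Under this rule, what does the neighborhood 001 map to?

At position 6 the neighborhood is 001; the next row has 0 there.

0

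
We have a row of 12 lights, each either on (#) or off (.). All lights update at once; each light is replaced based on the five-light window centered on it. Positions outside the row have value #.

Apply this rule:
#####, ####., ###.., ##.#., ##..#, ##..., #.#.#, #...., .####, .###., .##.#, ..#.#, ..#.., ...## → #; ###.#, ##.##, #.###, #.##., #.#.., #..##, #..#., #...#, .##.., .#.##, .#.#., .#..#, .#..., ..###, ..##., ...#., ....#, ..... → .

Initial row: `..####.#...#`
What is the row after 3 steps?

###...##..#.

step 1: #..##.#...#.
step 2: ##..##....#.
step 3: ###...##..#.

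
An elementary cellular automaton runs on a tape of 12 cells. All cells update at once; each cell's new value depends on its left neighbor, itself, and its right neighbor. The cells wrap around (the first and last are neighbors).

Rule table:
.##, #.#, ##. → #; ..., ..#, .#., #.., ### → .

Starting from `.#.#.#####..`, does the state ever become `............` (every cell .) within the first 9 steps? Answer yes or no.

step 1: ..#.##...#..
step 2: ...###......
step 3: ...#.#......
step 4: ....#.......
step 5: ............
all cells are . at step 5

yes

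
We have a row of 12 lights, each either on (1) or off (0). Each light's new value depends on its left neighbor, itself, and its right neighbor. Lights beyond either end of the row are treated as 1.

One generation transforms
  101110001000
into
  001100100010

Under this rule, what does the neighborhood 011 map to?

At position 2 the neighborhood is 011; the next row has 1 there.

1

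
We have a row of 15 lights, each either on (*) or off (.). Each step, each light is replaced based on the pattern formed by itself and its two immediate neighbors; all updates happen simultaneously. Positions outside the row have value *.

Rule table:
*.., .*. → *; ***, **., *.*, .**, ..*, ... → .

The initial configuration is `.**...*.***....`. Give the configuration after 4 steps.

...*..*....*...
*..**.**...**..
.*......*....*.
.**.....**...*.

.**.....**...*.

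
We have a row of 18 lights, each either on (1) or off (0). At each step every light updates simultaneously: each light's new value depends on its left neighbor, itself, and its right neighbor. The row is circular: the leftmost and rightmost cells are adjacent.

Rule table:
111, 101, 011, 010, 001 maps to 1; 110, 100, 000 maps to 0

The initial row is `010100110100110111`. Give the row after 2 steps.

111011011011011101

111101101101101110
111011011011011101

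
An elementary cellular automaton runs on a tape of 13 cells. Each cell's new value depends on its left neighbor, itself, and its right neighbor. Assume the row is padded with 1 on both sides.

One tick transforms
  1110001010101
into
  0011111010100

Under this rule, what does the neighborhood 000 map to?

1

At position 4 the neighborhood is 000; the next row has 1 there.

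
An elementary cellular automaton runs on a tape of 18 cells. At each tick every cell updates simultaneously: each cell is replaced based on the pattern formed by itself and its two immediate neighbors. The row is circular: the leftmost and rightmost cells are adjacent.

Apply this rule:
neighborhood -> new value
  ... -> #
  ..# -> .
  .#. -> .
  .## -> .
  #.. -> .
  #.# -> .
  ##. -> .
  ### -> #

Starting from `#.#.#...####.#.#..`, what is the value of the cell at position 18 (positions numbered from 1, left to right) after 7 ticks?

tick 1: ......#..##.......
tick 2: #####.......######
tick 3: ####..#####..#####
tick 4: ###....###....####
tick 5: ##..##..#..##..###
tick 6: #...............##
tick 7: ..#############..#
position 18 holds #

#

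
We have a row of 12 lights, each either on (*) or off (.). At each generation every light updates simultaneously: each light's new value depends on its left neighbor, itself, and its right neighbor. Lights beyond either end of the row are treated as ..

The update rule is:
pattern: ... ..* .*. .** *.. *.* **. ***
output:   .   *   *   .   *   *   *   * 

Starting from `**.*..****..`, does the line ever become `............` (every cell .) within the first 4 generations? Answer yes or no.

.*****.****.
*.*****.****
**.*****.***
.**.*****.**
generation 4 is .**.*****.**, still not uniform .

no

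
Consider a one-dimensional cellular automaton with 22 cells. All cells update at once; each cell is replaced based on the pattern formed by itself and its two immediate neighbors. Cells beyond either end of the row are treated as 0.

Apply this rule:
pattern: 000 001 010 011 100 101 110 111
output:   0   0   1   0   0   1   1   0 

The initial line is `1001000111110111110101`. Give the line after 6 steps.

step 1: 1001000000011000011111
step 2: 1001000000001000000001
step 3: 1001000000001000000001  (fixed point — unchanged through step 6)

1001000000001000000001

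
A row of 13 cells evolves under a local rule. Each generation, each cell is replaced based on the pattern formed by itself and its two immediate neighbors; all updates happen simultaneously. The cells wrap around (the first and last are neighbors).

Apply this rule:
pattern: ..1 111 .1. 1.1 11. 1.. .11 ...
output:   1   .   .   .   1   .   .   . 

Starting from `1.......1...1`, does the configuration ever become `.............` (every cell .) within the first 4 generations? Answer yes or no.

no

generation 1: 1......1...1.
generation 2: ......1...1..
generation 3: .....1...1...
generation 4: ....1...1....
generation 4 is ....1...1...., still not uniform .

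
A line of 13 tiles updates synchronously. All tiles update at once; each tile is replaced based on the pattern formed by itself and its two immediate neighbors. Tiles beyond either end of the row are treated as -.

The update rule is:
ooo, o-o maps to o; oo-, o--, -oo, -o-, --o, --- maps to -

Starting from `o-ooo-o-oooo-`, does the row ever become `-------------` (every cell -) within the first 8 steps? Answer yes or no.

-o-o-o-o-oo--
--o-o-o-o----
---o-o-o-----
----o-o------
-----o-------
-------------
all cells are - at step 6

yes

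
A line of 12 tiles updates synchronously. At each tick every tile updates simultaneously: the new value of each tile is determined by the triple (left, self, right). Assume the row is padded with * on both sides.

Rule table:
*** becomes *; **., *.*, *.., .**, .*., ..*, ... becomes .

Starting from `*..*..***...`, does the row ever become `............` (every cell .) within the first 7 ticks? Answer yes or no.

yes

.......*....
............
all cells are . at tick 2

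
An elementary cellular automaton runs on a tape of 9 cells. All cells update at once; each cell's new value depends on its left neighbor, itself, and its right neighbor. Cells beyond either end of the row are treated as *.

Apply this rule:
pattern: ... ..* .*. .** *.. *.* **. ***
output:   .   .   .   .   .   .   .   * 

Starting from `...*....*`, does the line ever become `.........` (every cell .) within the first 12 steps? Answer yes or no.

.........
all cells are . at step 1

yes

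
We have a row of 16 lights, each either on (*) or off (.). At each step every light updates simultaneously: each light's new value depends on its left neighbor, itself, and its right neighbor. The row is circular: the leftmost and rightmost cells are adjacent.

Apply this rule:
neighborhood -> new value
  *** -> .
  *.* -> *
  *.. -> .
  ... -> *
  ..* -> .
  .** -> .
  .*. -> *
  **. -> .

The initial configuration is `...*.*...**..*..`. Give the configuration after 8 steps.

.***............

**.***.*.....*.*
..*...**.***.**.
*.*.*...*...*...
*****.*.*.*.*.*.
.....***********
.***............
.....***********  (repeats step 5; period 2)
step 8: .***............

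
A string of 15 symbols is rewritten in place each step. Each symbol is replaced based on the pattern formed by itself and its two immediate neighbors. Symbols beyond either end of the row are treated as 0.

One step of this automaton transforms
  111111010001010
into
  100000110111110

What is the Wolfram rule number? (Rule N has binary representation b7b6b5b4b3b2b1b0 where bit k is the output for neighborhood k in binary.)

position 1: 111 → 0  (bit 7 = 0)
position 5: 110 → 0  (bit 6 = 0)
position 6: 101 → 1  (bit 5 = 1)
position 8: 100 → 0  (bit 4 = 0)
position 0: 011 → 1  (bit 3 = 1)
position 7: 010 → 1  (bit 2 = 1)
position 10: 001 → 1  (bit 1 = 1)
position 9: 000 → 1  (bit 0 = 1)
bits b7..b0 = 00101111 = 47

47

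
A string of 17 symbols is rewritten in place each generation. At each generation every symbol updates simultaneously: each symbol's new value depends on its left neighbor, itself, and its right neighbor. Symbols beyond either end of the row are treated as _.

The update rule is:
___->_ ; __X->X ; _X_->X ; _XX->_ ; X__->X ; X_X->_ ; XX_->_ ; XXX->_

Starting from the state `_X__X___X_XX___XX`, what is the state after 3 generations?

XXXXXX_XX___X_X__
_________X_XX_XX_
________XX______X

________XX______X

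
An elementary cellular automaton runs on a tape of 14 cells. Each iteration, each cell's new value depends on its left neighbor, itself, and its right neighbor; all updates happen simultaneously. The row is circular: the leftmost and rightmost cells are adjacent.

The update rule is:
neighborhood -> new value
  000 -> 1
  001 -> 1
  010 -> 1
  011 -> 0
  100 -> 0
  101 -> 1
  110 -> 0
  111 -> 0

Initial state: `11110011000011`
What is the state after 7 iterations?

10000000100011

00000100011100
11111101100001
00000010001110
11111110110000
00000001000111
01111111011000
10000000100011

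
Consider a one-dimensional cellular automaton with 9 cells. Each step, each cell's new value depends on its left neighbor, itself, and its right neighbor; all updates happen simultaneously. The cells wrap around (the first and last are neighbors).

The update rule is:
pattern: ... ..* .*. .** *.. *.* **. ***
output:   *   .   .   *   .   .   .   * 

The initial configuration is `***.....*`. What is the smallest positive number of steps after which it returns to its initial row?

**..***.*
*...**..*
..*.*...*
......*..
*****...*
****..*.*
***.....*

7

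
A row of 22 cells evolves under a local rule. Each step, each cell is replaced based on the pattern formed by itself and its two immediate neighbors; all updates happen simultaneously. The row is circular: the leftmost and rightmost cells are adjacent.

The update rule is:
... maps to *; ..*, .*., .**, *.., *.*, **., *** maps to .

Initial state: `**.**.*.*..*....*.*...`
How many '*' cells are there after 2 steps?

15

.............**.....*.
************....***...
count of *: 15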